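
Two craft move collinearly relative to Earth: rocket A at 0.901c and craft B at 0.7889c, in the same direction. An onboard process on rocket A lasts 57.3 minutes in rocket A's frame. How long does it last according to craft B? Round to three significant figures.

62.2 minutes

Speed of rocket A in craft B's frame: u = (v_A − v_B)/(1 − v_A v_B/c²) = (0.901 − 0.7889)/(1 − 0.901×0.7889) = 0.1121/0.2892011 = 0.38762; |u| = 0.38762c.
At |u| = 0.38762c, γ = (1 − 0.150249)^(−1/2) = 1.0848.
Rocket A's interval is proper; time dilation gives Δt_B = γΔτ = 1.0848 × 57.3 minutes = 62.2 minutes.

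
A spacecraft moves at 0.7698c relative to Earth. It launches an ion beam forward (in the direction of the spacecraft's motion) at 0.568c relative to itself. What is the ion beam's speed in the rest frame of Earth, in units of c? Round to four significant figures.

0.9308c

In units of c, u = (u' + v)/(1 + u'v) with u' = 0.568 and v = 0.7698.
Numerator: 0.568 + 0.7698 = 1.3378. Denominator: 1 + (0.568)(0.7698) = 1.4372464.
u = 1.3378/1.4372464 = 0.93081, so the speed is 0.9308c.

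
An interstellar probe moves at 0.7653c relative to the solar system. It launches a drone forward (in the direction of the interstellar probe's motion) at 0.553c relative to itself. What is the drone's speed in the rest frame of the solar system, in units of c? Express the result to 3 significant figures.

In units of c, u = (u' + v)/(1 + u'v) with u' = 0.553 and v = 0.7653.
Numerator: 0.553 + 0.7653 = 1.3183. Denominator: 1 + (0.553)(0.7653) = 1.4232109.
u = 1.3183/1.4232109 = 0.92629, so the speed is 0.926c.

0.926c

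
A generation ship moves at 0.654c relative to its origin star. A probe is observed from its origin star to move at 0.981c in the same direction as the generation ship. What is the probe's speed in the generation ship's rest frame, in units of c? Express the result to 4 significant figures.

Transform to the generation ship's frame: u' = (u − v)/(1 − uv/c²).
u' = (0.981 − 0.654)/(1 − 0.981×0.654) = 0.327/0.358426 = 0.91232.
Speed in the generation ship's frame: 0.9123c (in the same direction).

0.9123c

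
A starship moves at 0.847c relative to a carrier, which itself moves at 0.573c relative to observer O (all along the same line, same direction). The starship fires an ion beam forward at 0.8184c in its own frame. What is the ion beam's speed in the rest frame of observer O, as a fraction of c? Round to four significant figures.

Apply u = (u'+v)/(1+u'v) twice. Ion beam in the carrier frame: (0.8184+0.847)/(1+0.8184·0.847) = 1.6654/1.6931848 = 0.98359c.
That velocity, transformed to the rest frame of observer O: (0.98359+0.573)/(1+0.98359·0.573) = 1.55659/1.56359707 = 0.99552c.

0.9955c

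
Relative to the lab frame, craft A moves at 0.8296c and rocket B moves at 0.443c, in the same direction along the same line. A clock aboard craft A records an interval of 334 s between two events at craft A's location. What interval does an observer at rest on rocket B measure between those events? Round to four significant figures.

Speed of craft A in rocket B's frame: u = (v_A − v_B)/(1 − v_A v_B/c²) = (0.8296 − 0.443)/(1 − 0.8296×0.443) = 0.3866/0.6324872 = 0.61124; |u| = 0.61124c.
At |u| = 0.61124c, γ = (1 − 0.373614)^(−1/2) = 1.2635.
The clock on craft A records proper time, so rocket B measures Δt = γΔτ = 1.2635 × 334 = 422.0 s.

422.0 s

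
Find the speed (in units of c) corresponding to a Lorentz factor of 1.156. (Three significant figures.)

0.502c

β = √(1 − 1/γ²) = √(1 − 1/1.336336) = √0.251685 = 0.502.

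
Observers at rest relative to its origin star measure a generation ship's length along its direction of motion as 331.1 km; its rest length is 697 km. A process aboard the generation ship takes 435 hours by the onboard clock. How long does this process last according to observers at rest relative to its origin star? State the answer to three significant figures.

916 hours

γ = L₀/L = 697/331.1 = 2.1051.
The same γ dilates the second interval: 2.1051 × 435 hours = 916 hours.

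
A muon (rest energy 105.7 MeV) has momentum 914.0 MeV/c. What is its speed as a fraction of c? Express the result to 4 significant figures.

βγ = pc/(mc²) = 914.0/105.7 = 8.6471.
Since γ² = 1 + (βγ)² = 75.7723, γ = √75.7723 = 8.70473, and β = (βγ)/γ = 8.6471/8.70473 = 0.9934.

0.9934c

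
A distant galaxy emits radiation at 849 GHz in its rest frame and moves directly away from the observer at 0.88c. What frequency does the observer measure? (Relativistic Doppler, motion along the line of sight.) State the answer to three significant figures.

Relativistic Doppler (source moving away): f_obs = f_src · √((1−β)/(1+β)).
With β = 0.88: factor = √(0.12/1.88) = 0.25265.
f_obs = 849 × 0.25265 = 214 GHz.

214 GHz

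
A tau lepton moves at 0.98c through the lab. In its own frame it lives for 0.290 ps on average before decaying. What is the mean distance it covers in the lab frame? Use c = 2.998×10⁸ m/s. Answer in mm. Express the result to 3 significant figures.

With β = 0.98, γ = 1/√(1 − 0.98²) = 1/√0.0396 = 5.0252.
Lab-frame lifetime: Δt = γτ = 5.0252 × 0.290 ps = 1.4573 ps.
Distance: d = vΔt = 0.98 × 2.998×10⁸ m/s × 1.4573×10^-12 s = 4.28×10^-4 m = 0.428 mm.

0.428 mm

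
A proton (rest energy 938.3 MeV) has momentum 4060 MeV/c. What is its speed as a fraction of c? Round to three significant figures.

0.974c

pc/(mc²) = 4060/938.3 = 4.327 = βγ = β/√(1−β²).
So β² = x²/(1 + x²) with x = 4.327: x² = 18.7229, β² = 18.7229/19.7229 = 0.949298, β = 0.974.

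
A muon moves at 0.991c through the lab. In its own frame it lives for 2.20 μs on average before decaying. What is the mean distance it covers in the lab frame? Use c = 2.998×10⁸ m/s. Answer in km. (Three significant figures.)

4.88 km

β² = 0.982081, so γ = 1/√0.017919 = 7.4704.
Lab-frame lifetime: Δt = γτ = 7.4704 × 2.20 μs = 16.435 μs.
Distance: d = vΔt = 0.991 × 2.998×10⁸ m/s × 1.6435×10^-5 s = 4880 m = 4.88 km.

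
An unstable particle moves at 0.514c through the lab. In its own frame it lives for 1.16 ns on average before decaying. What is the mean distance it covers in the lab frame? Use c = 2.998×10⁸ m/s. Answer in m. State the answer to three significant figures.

0.208 m

γ = 1/√(1 − β²) = 1/√(1 − 0.264196) = 1/√0.735804 = 1/0.85779 = 1.1658.
Lab-frame lifetime: Δt = γτ = 1.1658 × 1.16 ns = 1.3523 ns.
Distance: d = vΔt = 0.514 × 2.998×10⁸ m/s × 1.3523×10^-9 s = 0.208 m.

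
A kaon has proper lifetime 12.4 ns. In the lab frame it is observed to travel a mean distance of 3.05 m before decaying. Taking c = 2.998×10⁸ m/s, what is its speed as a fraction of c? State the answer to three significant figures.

0.634c

Lab distance = (lab lifetime)·v = γτ·βc, so βγ = d/(cτ) = 3.050/(2.998×10⁸ × 1.240×10^-8) = 0.82044.
With βγ = 0.82044: γ² = 1 + (βγ)² = 1.673122, and β = (βγ)/γ = 0.82044/1.29349 = 0.634.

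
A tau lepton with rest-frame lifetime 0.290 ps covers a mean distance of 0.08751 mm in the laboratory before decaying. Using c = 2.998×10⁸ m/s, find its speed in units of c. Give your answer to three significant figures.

Let x = d/(cτ) = 8.751×10^-5 m / (2.998×10⁸ m/s × 2.900×10^-13 s) = 1.0065. Since d = βγcτ, x = βγ = β/√(1−β²).
Solving: β² = x²/(1+x²) = 1.01304/2.01304 = 0.503239, so β = 0.709.

0.709c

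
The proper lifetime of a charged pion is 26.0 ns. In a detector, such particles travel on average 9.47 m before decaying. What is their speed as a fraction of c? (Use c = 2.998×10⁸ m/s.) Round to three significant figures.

0.772c

d = βγcτ ⇒ βγ = d/(cτ) = 9.470 m / (7.7948 m) = 1.2149.
β = (βγ)/√(1+(βγ)²) = 1.2149/√2.47598 = 0.772.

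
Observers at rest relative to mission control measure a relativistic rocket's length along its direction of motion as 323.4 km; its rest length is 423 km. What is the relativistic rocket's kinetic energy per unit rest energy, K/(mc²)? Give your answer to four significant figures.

0.3080

Length contraction gives γ = L₀/L = 423/323.4 = 1.30798.
Since K = (γ−1)mc², K/(mc²) = 1.30798 − 1 = 0.3080.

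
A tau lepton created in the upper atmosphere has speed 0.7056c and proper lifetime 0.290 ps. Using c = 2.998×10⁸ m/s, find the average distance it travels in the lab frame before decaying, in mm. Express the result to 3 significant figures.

0.0866 mm

γ = 1/√(1 − β²) = 1/√(1 − 0.49787136) = 1/√0.50212864 = 1/0.70861 = 1.4112.
Lab-frame lifetime: Δt = γτ = 1.4112 × 0.290 ps = 0.40925 ps.
Distance: d = vΔt = 0.7056 × 2.998×10⁸ m/s × 4.0925×10^-13 s = 8.66×10^-5 m = 0.0866 mm.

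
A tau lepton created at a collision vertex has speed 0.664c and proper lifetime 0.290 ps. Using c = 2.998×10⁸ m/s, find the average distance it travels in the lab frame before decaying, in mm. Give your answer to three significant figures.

0.0772 mm

With β = 0.664, γ = 1/√(1 − 0.664²) = 1/√0.559104 = 1.3374.
Lab-frame lifetime: Δt = γτ = 1.3374 × 0.290 ps = 0.38785 ps.
Distance: d = vΔt = 0.664 × 2.998×10⁸ m/s × 3.8785×10^-13 s = 7.72×10^-5 m = 0.0772 mm.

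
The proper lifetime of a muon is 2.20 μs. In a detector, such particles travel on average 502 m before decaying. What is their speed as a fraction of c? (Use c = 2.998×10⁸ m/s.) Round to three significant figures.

d = βγcτ ⇒ βγ = d/(cτ) = 502.0 m / (659.56 m) = 0.76111.
β = (βγ)/√(1+(βγ)²) = 0.76111/√1.579288 = 0.606.

0.606c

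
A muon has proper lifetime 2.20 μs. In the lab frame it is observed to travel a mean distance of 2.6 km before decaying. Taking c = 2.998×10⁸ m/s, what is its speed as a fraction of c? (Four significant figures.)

Let x = d/(cτ) = 2600 m / (2.998×10⁸ m/s × 2.200×10^-6 s) = 3.942. Since d = βγcτ, x = βγ = β/√(1−β²).
Solving: β² = x²/(1+x²) = 15.5394/16.5394 = 0.939538, so β = 0.9693.

0.9693c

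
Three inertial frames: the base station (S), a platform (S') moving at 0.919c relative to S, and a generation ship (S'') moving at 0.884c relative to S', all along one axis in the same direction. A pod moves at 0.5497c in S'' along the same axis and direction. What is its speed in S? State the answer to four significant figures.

Compose velocities in two stages. Stage 1 (into S'): u₁ = (0.5497+0.884)/(1+0.5497×0.884) = 0.96485.
Stage 2 (into S): u = (0.96485+0.919)/(1+0.96485×0.919) = 0.99849, so the speed is 0.9985c.

0.9985c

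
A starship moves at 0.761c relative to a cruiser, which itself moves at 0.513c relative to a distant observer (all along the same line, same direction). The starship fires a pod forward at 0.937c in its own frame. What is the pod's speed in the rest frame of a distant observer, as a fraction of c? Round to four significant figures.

First combine the pod and starship (S''→S'): u₁ = (0.937 + 0.761)/(1 + 0.937×0.761) = 1.698/1.713057 = 0.99121.
Then combine with the cruiser (S'→S): u = (0.99121 + 0.513)/(1 + 0.99121×0.513) = 1.50421/1.50849073 = 0.99716.

0.9972c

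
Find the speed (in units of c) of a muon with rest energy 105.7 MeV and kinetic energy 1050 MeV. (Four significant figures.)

0.9958c

γ = 1 + K/(mc²) = 1 + 1050/105.7 = 10.934.
β = √(1 − 1/γ²) = √(1 − 0.00836454) = √0.99163546 = 0.9958.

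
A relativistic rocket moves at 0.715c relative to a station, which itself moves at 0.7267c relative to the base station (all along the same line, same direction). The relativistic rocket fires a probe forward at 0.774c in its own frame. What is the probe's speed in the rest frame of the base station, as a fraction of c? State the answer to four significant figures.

Apply u = (u'+v)/(1+u'v) twice. Probe in the station frame: (0.774+0.715)/(1+0.774·0.715) = 1.489/1.55341 = 0.95854c.
That velocity, transformed to the rest frame of the base station: (0.95854+0.7267)/(1+0.95854·0.7267) = 1.68524/1.696571018 = 0.99332c.

0.9933c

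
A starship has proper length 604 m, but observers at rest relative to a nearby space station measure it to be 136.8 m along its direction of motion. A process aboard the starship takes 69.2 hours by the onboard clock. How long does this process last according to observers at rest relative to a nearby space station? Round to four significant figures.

From L = L₀/γ: γ = 604/136.8 = 4.4152.
The same γ dilates the second interval: 4.4152 × 69.2 hours = 305.5 hours.

305.5 hours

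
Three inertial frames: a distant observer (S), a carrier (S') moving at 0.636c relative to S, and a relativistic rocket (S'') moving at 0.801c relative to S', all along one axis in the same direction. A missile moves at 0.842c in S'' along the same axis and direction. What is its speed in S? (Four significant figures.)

0.9958c

Apply u = (u'+v)/(1+u'v) twice. Missile in the carrier frame: (0.842+0.801)/(1+0.842·0.801) = 1.643/1.674442 = 0.98122c.
That velocity, transformed to the rest frame of a distant observer: (0.98122+0.636)/(1+0.98122·0.636) = 1.61722/1.62405592 = 0.99579c.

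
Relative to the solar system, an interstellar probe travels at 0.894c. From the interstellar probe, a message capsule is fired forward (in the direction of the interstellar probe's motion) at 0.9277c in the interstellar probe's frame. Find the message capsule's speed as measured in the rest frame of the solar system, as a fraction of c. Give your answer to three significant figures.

0.996c

Relativistic velocity addition: u = (u' + v)/(1 + u'v/c²), with u' = 0.9277c and v = 0.894c.
Numerator: 0.9277 + 0.894 = 1.8217. Denominator: 1 + (0.9277)(0.894) = 1.8293638.
u = 1.8217/1.8293638 = 0.99581, so the speed is 0.996c.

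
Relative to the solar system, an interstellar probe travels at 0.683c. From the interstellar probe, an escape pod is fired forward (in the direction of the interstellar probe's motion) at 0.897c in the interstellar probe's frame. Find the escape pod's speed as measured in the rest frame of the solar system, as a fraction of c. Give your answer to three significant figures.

0.980c

In units of c, u = (u' + v)/(1 + u'v) with u' = 0.897 and v = 0.683.
Numerator: 0.897 + 0.683 = 1.58. Denominator: 1 + (0.897)(0.683) = 1.612651.
u = 1.58/1.612651 = 0.97975, so the speed is 0.980c.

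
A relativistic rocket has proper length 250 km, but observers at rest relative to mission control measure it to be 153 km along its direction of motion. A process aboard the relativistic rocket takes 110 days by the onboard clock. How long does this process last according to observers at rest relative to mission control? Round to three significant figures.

γ = L₀/L = 250/153 = 1.63399.
Δt = γΔτ = 1.63399 × 110 = 180 days.

180 days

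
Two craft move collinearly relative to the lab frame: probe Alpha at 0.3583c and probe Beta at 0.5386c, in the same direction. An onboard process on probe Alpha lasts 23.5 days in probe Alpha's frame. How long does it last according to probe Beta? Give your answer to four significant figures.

The velocity of probe Alpha relative to probe Beta is (0.3583 − 0.5386)c / (1 − 0.3583×0.5386) = −0.22341c; relative speed 0.22341c.
At |u| = 0.22341c, γ = (1 − 0.049912)^(−1/2) = 1.0259.
Probe Alpha's interval is proper; time dilation gives Δt_B = γΔτ = 1.0259 × 23.5 days = 24.11 days.

24.11 days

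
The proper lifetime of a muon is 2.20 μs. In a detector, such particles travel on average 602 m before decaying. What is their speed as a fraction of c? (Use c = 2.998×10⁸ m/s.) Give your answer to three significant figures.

0.674c

d = βγcτ ⇒ βγ = d/(cτ) = 602.0 m / (659.56 m) = 0.91273.
β = (βγ)/√(1+(βγ)²) = 0.91273/√1.833076 = 0.674.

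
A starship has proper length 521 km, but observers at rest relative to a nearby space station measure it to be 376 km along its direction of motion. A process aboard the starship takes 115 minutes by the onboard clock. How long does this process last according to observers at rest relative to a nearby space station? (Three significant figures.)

159 minutes

Length contraction gives γ = L₀/L = 521/376 = 1.38564.
The same γ dilates the second interval: 1.38564 × 115 minutes = 159 minutes.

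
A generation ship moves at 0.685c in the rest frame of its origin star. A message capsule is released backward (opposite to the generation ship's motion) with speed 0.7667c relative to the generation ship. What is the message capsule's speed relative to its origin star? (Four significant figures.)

0.1721c

Relativistic velocity addition: u = (u' + v)/(1 + u'v/c²), with u' = −0.7667c and v = 0.685c.
Numerator: −0.7667 + 0.685 = −0.0817. Denominator: 1 + (−0.7667)(0.685) = 0.4748105.
u = −0.0817/0.4748105 = −0.17207, so the speed is 0.1721c.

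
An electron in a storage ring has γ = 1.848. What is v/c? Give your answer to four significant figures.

0.8409

β = √(1 − 1/γ²) = √(1 − 1/3.415104) = √0.707183 = 0.8409.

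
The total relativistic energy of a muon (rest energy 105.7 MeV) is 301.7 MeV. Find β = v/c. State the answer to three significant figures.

0.937

Total energy E = γmc² gives γ = 301.7/105.7 = 2.8543.
Hence β = √(1 − 1/γ²) = √(1 − 0.122744) = √0.877256 = 0.937.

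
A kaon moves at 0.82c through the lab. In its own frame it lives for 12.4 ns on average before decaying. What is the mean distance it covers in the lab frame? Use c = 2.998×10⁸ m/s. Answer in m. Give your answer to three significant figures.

5.33 m

Lorentz factor: γ = (1 − 0.6724)^(−1/2) = 1.7471.
Lab-frame lifetime: Δt = γτ = 1.7471 × 12.4 ns = 21.664 ns.
Distance: d = vΔt = 0.82 × 2.998×10⁸ m/s × 2.1664×10^-8 s = 5.33 m.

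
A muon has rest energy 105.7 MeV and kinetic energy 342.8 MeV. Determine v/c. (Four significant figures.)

K = (γ−1)mc², so γ = 1 + 342.8/105.7 = 4.2431.
Then v/c = √(1 − γ⁻²) = √(1 − 0.0555435) = √0.9444565 = 0.9718.

0.9718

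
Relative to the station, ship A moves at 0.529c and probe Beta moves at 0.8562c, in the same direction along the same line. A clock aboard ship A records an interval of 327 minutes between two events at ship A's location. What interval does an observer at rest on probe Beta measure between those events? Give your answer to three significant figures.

Speed of ship A in probe Beta's frame: u = (v_A − v_B)/(1 − v_A v_B/c²) = (0.529 − 0.8562)/(1 − 0.529×0.8562) = −0.3272/0.5470702 = −0.5981; |u| = 0.5981c.
γ for this relative speed: γ = 1/√(1 − 0.357724) = 1.2478.
The clock on ship A records proper time, so probe Beta measures Δt = γΔτ = 1.2478 × 327 = 408 minutes.

408 minutes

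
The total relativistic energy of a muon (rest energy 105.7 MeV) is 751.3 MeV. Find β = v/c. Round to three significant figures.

0.990

γ = E/(mc²) = 751.3/105.7 = 7.1079.
β = √(1 − 1/γ²) = √(1 − 0.0197933) = √0.9802067 = 0.990.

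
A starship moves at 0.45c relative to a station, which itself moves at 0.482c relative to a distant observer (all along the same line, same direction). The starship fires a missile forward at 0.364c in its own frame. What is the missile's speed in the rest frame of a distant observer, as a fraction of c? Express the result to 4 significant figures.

0.8836c

Apply u = (u'+v)/(1+u'v) twice. Missile in the station frame: (0.364+0.45)/(1+0.364·0.45) = 0.814/1.1638 = 0.69943c.
That velocity, transformed to the rest frame of a distant observer: (0.69943+0.482)/(1+0.69943·0.482) = 1.18143/1.33712526 = 0.88356c.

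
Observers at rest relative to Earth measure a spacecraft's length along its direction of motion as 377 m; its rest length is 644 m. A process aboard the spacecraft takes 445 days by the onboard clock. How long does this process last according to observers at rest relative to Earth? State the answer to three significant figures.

760 days

From L = L₀/γ: γ = 644/377 = 1.70822.
The same γ dilates the second interval: 1.70822 × 445 days = 760 days.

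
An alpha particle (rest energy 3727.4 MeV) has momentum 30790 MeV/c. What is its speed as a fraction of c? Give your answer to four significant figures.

0.9928c

pc/(mc²) = 30790/3727.4 = 8.2604 = βγ = β/√(1−β²).
So β² = x²/(1 + x²) with x = 8.2604: x² = 68.2342, β² = 68.2342/69.2342 = 0.985556, β = 0.9928.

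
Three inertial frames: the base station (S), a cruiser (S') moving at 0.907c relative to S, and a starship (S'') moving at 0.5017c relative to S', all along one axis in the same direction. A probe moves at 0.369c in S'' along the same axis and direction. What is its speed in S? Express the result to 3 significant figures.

Apply u = (u'+v)/(1+u'v) twice. Probe in the cruiser frame: (0.369+0.5017)/(1+0.369·0.5017) = 0.8707/1.1851273 = 0.73469c.
That velocity, transformed to the rest frame of the base station: (0.73469+0.907)/(1+0.73469·0.907) = 1.64169/1.66636383 = 0.98519c.

0.985c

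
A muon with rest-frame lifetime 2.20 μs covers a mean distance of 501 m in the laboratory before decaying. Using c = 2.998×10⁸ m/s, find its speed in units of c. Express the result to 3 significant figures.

0.605c

Let x = d/(cτ) = 501.0 m / (2.998×10⁸ m/s × 2.200×10^-6 s) = 0.7596. Since d = βγcτ, x = βγ = β/√(1−β²).
Solving: β² = x²/(1+x²) = 0.576992/1.576992 = 0.365881, so β = 0.605.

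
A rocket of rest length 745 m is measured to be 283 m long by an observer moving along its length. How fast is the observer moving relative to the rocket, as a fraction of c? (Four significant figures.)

0.9250c

Length contraction gives γ = L₀/L = 745/283 = 2.6325.
β = √(1 − 1/γ²) = √0.855701 = 0.9250.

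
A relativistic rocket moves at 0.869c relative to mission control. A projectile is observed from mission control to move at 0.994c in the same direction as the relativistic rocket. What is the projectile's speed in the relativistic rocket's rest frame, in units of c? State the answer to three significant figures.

Transform to the relativistic rocket's frame: u' = (u − v)/(1 − uv/c²).
u' = (0.994 − 0.869)/(1 − 0.994×0.869) = 0.125/0.136214 = 0.91767.
Speed in the relativistic rocket's frame: 0.918c (in the same direction).

0.918c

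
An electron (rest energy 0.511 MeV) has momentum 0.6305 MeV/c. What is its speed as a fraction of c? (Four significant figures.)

0.7769c

pc/(mc²) = 0.6305/0.511 = 1.2339 = βγ = β/√(1−β²).
So β² = x²/(1 + x²) with x = 1.2339: x² = 1.52251, β² = 1.52251/2.52251 = 0.603569, β = 0.7769.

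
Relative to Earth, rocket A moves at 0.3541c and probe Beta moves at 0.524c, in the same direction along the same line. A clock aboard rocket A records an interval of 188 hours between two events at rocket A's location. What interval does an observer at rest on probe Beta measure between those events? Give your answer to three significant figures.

The velocity of rocket A relative to probe Beta is (0.3541 − 0.524)c / (1 − 0.3541×0.524) = −0.20861c; relative speed 0.20861c.
At |u| = 0.20861c, γ = (1 − 0.0435181)^(−1/2) = 1.0225.
Rocket A's interval is proper; time dilation gives Δt_B = γΔτ = 1.0225 × 188 hours = 192 hours.

192 hours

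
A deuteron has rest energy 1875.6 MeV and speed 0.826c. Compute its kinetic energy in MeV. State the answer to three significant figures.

1450 MeV

With β = 0.826, γ = 1/√(1 − 0.826²) = 1/√0.317724 = 1.77409.
Kinetic energy: K = (γ − 1)mc² = (1.77409 − 1) × 1875.6 MeV = 0.77409 × 1875.6 = 1450 MeV.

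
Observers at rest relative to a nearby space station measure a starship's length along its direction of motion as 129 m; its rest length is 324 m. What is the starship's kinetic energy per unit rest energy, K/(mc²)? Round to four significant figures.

γ = L₀/L = 324/129 = 2.51163.
Since K = (γ−1)mc², K/(mc²) = 2.51163 − 1 = 1.512.

1.512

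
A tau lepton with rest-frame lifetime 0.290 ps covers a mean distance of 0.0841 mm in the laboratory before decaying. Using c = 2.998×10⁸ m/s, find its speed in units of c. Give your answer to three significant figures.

Lab distance = (lab lifetime)·v = γτ·βc, so βγ = d/(cτ) = 8.410×10^-5/(2.998×10⁸ × 2.900×10^-13) = 0.96731.
With βγ = 0.96731: γ² = 1 + (βγ)² = 1.935689, and β = (βγ)/γ = 0.96731/1.39129 = 0.695.

0.695c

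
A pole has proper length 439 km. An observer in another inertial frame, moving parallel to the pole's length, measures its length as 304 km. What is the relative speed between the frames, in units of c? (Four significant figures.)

0.7214c

Length contraction gives γ = L₀/L = 439/304 = 1.4441.
β = √(1 − 1/γ²) = √0.520481 = 0.7214.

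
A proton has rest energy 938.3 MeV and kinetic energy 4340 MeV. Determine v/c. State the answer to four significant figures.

γ = 1 + K/(mc²) = 1 + 4340/938.3 = 5.6254.
β = √(1 − 1/γ²) = √(1 − 0.0316004) = √0.9683996 = 0.9841.

0.9841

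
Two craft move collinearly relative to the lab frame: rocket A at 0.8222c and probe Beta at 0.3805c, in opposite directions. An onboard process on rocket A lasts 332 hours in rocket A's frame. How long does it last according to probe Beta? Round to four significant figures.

Transform rocket A's velocity into probe Beta's frame: (0.8222 + 0.3805)/(1 + 0.8222·0.3805) = 1.2027/1.3128471, so the relative speed is 0.9161c.
At |u| = 0.9161c, γ = (1 − 0.839239)^(−1/2) = 2.4941.
The clock on rocket A records proper time, so probe Beta measures Δt = γΔτ = 2.4941 × 332 = 828.0 hours.

828.0 hours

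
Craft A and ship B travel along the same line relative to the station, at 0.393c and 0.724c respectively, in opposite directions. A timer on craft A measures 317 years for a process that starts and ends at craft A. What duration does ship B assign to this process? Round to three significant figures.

642 years

The velocity of craft A relative to ship B is (0.393 + 0.724)c / (1 + 0.393×0.724) = 0.86958c; relative speed 0.86958c.
At |u| = 0.86958c, γ = (1 − 0.756169)^(−1/2) = 2.0251.
The clock on craft A records proper time, so ship B measures Δt = γΔτ = 2.0251 × 317 = 642 years.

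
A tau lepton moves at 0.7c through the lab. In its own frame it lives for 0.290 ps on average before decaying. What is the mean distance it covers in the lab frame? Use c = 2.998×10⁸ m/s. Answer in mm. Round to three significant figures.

γ = 1/√(1 − β²) = 1/√(1 − 0.49) = 1/√0.51 = 1/0.714143 = 1.4003.
Lab-frame lifetime: Δt = γτ = 1.4003 × 0.290 ps = 0.40609 ps.
Distance: d = vΔt = 0.7 × 2.998×10⁸ m/s × 4.0609×10^-13 s = 8.52×10^-5 m = 0.0852 mm.

0.0852 mm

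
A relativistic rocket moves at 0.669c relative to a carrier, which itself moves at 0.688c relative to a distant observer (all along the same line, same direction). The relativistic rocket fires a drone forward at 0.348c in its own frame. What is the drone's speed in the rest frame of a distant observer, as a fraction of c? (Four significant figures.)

0.9652c

Compose velocities in two stages. Stage 1 (into S'): u₁ = (0.348+0.669)/(1+0.348×0.669) = 0.82494.
Stage 2 (into S): u = (0.82494+0.688)/(1+0.82494×0.688) = 0.96516, so the speed is 0.9652c.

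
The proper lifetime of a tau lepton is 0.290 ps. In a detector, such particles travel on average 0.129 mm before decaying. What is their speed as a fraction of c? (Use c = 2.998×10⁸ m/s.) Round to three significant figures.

0.829c

d = βγcτ ⇒ βγ = d/(cτ) = 1.290×10^-4 m / (8.6942×10^-5 m) = 1.4837.
β = (βγ)/√(1+(βγ)²) = 1.4837/√3.20137 = 0.829.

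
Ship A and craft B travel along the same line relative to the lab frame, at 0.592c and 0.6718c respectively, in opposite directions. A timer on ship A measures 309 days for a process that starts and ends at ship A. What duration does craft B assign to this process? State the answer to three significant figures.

723 days

Speed of ship A in craft B's frame: u = (v_A + v_B)/(1 + v_A v_B/c²) = (0.592 + 0.6718)/(1 + 0.592×0.6718) = 1.2638/1.3977056 = 0.9042; |u| = 0.9042c.
At |u| = 0.9042c, γ = (1 − 0.817578)^(−1/2) = 2.3413.
Ship A's interval is proper; time dilation gives Δt_B = γΔτ = 2.3413 × 309 days = 723 days.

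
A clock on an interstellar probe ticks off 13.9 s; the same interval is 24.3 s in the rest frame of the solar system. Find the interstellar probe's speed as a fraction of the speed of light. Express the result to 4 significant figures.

γ = Δt/Δτ = 24.3/13.9 = 1.7482.
β = √(1 − 1/γ²) = √(1 − 0.327203) = √0.672797 = 0.8202.

0.8202c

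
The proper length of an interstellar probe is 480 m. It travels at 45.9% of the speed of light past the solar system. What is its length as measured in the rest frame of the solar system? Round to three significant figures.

Lorentz factor: γ = (1 − 0.210681)^(−1/2) = 1.1256.
Length contraction: L = L₀/γ = 480/1.1256 = 426 m.

426 m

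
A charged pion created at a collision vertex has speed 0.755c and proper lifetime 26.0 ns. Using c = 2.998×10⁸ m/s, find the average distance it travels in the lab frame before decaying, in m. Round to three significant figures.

8.97 m

γ = 1/√(1 − β²) = 1/√(1 − 0.570025) = 1/√0.429975 = 1/0.655725 = 1.525.
Lab-frame lifetime: Δt = γτ = 1.525 × 26.0 ns = 39.65 ns.
Distance: d = vΔt = 0.755 × 2.998×10⁸ m/s × 3.9650×10^-8 s = 8.97 m.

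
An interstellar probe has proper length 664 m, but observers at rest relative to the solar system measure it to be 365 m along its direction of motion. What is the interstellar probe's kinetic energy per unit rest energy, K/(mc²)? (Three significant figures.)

0.819

γ = L₀/L = 664/365 = 1.81918.
Since K = (γ−1)mc², K/(mc²) = 1.81918 − 1 = 0.819.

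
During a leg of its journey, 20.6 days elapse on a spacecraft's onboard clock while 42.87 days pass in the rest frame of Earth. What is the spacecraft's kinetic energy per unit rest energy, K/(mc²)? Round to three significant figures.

The time-dilation ratio gives γ = 42.87/20.6 = 2.08107.
K/(mc²) = γ − 1 = 2.08107 − 1 = 1.08.

1.08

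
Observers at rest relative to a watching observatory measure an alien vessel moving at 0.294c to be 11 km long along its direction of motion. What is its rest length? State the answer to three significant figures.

β² = 0.086436, so γ = 1/√0.913564 = 1.0462.
Proper length: L₀ = γ·L = 1.0462 × 11 = 11.5 km.

11.5 km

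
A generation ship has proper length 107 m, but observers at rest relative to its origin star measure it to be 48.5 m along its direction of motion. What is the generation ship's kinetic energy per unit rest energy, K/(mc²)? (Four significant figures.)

From L = L₀/γ: γ = 107/48.5 = 2.20619.
K/(mc²) = γ − 1 = 2.20619 − 1 = 1.206.

1.206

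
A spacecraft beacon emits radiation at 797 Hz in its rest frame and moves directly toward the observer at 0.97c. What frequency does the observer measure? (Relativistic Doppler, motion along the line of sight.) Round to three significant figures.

6460 Hz

Relativistic Doppler (source moving toward): f_obs = f_src · √((1+β)/(1−β)).
With β = 0.97: factor = √(1.97/0.03) = 8.1035.
f_obs = 797 × 8.1035 = 6460 Hz.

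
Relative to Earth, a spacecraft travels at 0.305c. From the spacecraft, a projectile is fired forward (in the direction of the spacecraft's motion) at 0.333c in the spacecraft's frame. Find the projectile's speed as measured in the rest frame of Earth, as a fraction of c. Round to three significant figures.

0.579c

Relativistic velocity addition: u = (u' + v)/(1 + u'v/c²), with u' = 0.333c and v = 0.305c.
Numerator: 0.333 + 0.305 = 0.638. Denominator: 1 + (0.333)(0.305) = 1.101565.
u = 0.638/1.101565 = 0.57918, so the speed is 0.579c.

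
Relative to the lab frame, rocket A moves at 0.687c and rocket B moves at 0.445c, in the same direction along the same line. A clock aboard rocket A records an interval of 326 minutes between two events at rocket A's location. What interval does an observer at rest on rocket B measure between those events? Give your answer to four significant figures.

The velocity of rocket A relative to rocket B is (0.687 − 0.445)c / (1 − 0.687×0.445) = 0.34856c; relative speed 0.34856c.
At |u| = 0.34856c, γ = (1 − 0.121494)^(−1/2) = 1.0669.
Rocket A's interval is proper; time dilation gives Δt_B = γΔτ = 1.0669 × 326 minutes = 347.8 minutes.

347.8 minutes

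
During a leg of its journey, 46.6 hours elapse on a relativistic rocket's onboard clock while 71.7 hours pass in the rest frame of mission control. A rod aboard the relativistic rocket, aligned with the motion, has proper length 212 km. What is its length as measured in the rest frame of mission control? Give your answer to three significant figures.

γ = Δt/Δτ = 71.7/46.6 = 1.53863.
L = L₀/γ = 212/1.53863 = 138 km.

138 km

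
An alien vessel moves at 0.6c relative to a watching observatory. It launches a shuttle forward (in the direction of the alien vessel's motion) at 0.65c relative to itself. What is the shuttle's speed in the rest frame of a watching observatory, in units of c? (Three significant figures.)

0.899c

Relativistic velocity addition: u = (u' + v)/(1 + u'v/c²), with u' = 0.65c and v = 0.6c.
Numerator: 0.65 + 0.6 = 1.25. Denominator: 1 + (0.65)(0.6) = 1.39.
u = 1.25/1.39 = 0.89928, so the speed is 0.899c.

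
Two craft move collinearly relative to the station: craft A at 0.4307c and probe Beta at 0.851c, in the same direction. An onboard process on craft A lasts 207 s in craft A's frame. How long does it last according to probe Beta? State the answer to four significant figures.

Speed of craft A in probe Beta's frame: u = (v_A − v_B)/(1 − v_A v_B/c²) = (0.4307 − 0.851)/(1 − 0.4307×0.851) = −0.4203/0.6334743 = −0.66348; |u| = 0.66348c.
γ for this relative speed: γ = 1/√(1 − 0.440206) = 1.3366.
The clock on craft A records proper time, so probe Beta measures Δt = γΔτ = 1.3366 × 207 = 276.7 s.

276.7 s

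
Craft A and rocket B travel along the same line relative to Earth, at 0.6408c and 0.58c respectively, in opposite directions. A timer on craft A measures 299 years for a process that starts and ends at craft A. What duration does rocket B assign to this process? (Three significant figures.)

Transform craft A's velocity into rocket B's frame: (0.6408 + 0.58)/(1 + 0.6408·0.58) = 1.2208/1.371664, so the relative speed is 0.89001c.
At |u| = 0.89001c, γ = (1 − 0.792118)^(−1/2) = 2.1933.
Craft A's interval is proper; time dilation gives Δt_B = γΔτ = 2.1933 × 299 years = 656 years.

656 years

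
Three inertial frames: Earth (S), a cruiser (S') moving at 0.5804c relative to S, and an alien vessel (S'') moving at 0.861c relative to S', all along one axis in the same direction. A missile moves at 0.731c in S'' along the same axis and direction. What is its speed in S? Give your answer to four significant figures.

First combine the missile and alien vessel (S''→S'): u₁ = (0.731 + 0.861)/(1 + 0.731×0.861) = 1.592/1.629391 = 0.97705.
Then combine with the cruiser (S'→S): u = (0.97705 + 0.5804)/(1 + 0.97705×0.5804) = 1.55745/1.56707982 = 0.99385.

0.9939c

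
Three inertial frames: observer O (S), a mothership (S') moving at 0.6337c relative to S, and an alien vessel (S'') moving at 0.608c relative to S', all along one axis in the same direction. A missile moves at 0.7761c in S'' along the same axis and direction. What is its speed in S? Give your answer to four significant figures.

First combine the missile and alien vessel (S''→S'): u₁ = (0.7761 + 0.608)/(1 + 0.7761×0.608) = 1.3841/1.4718688 = 0.94037.
Then combine with the mothership (S'→S): u = (0.94037 + 0.6337)/(1 + 0.94037×0.6337) = 1.57407/1.595912469 = 0.98631.

0.9863c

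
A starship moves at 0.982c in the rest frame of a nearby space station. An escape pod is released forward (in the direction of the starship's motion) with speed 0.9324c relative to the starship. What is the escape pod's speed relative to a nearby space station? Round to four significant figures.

In units of c, u = (u' + v)/(1 + u'v) with u' = 0.9324 and v = 0.982.
Numerator: 0.9324 + 0.982 = 1.9144. Denominator: 1 + (0.9324)(0.982) = 1.9156168.
u = 1.9144/1.9156168 = 0.99936, so the speed is 0.9994c.

0.9994c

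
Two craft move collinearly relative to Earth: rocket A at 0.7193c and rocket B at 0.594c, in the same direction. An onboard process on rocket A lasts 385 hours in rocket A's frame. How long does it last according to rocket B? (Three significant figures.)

395 hours

Transform rocket A's velocity into rocket B's frame: (0.7193 − 0.594)/(1 − 0.7193·0.594) = 0.1253/0.5727358, so the relative speed is 0.21877c.
At |u| = 0.21877c, γ = (1 − 0.0478603)^(−1/2) = 1.0248.
Rocket A's interval is proper; time dilation gives Δt_B = γΔτ = 1.0248 × 385 hours = 395 hours.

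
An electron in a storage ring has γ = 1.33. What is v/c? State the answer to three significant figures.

β = √(1 − 1/γ²) = √(1 − 1/1.7689) = √0.434677 = 0.659.

0.659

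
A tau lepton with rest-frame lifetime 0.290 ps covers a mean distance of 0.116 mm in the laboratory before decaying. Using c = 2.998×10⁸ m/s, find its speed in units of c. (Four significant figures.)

d = βγcτ ⇒ βγ = d/(cτ) = 1.160×10^-4 m / (8.6942×10^-5 m) = 1.3342.
β = (βγ)/√(1+(βγ)²) = 1.3342/√2.78009 = 0.8002.

0.8002c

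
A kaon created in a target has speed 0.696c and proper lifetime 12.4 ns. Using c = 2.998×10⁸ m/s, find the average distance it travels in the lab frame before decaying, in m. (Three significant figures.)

3.60 m

With β = 0.696, γ = 1/√(1 − 0.696²) = 1/√0.515584 = 1.3927.
Lab-frame lifetime: Δt = γτ = 1.3927 × 12.4 ns = 17.269 ns.
Distance: d = vΔt = 0.696 × 2.998×10⁸ m/s × 1.7269×10^-8 s = 3.60 m.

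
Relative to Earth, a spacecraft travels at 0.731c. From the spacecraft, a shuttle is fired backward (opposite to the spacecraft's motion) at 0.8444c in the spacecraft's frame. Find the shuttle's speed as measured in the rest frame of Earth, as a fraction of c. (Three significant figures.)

In units of c, u = (u' + v)/(1 + u'v) with u' = −0.8444 and v = 0.731.
Numerator: −0.8444 + 0.731 = −0.1134. Denominator: 1 + (−0.8444)(0.731) = 0.3827436.
u = −0.1134/0.3827436 = −0.29628, so the speed is 0.296c.

0.296c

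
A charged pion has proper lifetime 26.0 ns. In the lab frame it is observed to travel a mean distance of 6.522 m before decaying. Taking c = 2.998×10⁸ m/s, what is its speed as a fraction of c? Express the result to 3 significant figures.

0.642c

d = βγcτ ⇒ βγ = d/(cτ) = 6.522 m / (7.7948 m) = 0.83671.
β = (βγ)/√(1+(βγ)²) = 0.83671/√1.700084 = 0.642.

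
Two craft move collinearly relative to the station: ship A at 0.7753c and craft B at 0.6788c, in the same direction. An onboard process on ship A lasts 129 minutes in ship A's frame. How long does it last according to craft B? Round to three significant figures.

Transform ship A's velocity into craft B's frame: (0.7753 − 0.6788)/(1 − 0.7753·0.6788) = 0.0965/0.47372636, so the relative speed is 0.2037c.
γ for this relative speed: γ = 1/√(1 − 0.0414937) = 1.0214.
Ship A's interval is proper; time dilation gives Δt_B = γΔτ = 1.0214 × 129 minutes = 132 minutes.

132 minutes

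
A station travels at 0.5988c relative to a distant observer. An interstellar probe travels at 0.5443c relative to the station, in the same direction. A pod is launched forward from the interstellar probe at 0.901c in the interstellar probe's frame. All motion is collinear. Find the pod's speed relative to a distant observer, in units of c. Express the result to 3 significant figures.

Compose velocities in two stages. Stage 1 (into S'): u₁ = (0.901+0.5443)/(1+0.901×0.5443) = 0.96973.
Stage 2 (into S): u = (0.96973+0.5988)/(1+0.96973×0.5988) = 0.99232, so the speed is 0.992c.

0.992c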